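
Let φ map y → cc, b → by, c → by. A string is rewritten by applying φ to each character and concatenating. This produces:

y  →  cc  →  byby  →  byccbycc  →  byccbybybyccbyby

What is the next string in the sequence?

byccbybybyccbyccbyccbybybyccbycc

Replace each of the 16 characters of byccbybybyccbyby in place — by cc by by by cc by cc by cc by by by cc by cc — and concatenate.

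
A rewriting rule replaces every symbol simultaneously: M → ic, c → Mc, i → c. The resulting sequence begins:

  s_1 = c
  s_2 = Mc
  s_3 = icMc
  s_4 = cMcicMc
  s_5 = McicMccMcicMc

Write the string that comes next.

Replace each of the 13 characters of McicMccMcicMc in place — ic Mc c Mc ic Mc Mc ic Mc c Mc ic Mc — and concatenate.

icMccMcicMcMcicMccMcicMc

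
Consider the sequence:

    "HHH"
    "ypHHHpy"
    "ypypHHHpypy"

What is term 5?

Each term wraps the previous one in yp on the left and py on the right.
From ypypHHHpypy, 2 further steps: ypypHHHpypy → ypypypHHHpypypy → (answer).

ypypypypHHHpypypypy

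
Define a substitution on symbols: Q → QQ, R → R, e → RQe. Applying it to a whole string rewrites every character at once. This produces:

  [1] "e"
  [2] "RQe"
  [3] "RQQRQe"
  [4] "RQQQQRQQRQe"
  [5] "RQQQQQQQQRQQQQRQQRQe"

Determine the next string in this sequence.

RQQQQQQQQQQQQQQQQRQQQQQQQQRQQQQRQQRQe

Applying the rule to each of the 20 symbols of RQQQQQQQQRQQQQRQQRQe gives the pieces R QQ QQ QQ QQ QQ QQ QQ QQ R QQ QQ QQ QQ R QQ QQ R QQ RQe, which concatenate to the answer.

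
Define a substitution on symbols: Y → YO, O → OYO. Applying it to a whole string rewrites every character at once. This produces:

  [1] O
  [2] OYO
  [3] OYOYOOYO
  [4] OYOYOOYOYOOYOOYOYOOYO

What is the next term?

Replace each of the 21 characters of OYOYOOYOYOOYOOYOYOOYO in place — OYO YO OYO YO OYO OYO YO OYO YO OYO OYO YO OYO OYO YO OYO YO OYO OYO YO OYO — and concatenate.

OYOYOOYOYOOYOOYOYOOYOYOOYOOYOYOOYOOYOYOOYOYOOYOOYOYOOYO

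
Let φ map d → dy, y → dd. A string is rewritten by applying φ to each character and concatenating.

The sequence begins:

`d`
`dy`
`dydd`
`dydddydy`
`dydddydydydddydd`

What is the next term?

Rewriting the 16 symbols of dydddydydydddydd one by one yields dy dd dy dy dy dd dy dd dy dd dy dy dy dd dy dy; concatenated:

dydddydydydddydddydddydydydddydy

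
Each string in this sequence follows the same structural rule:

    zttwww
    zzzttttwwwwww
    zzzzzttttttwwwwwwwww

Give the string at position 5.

The n-th term is 2n-1 z's then 2n t's then 3n w's (n = 1, 2, …).
Setting n = 5 gives 9, 10, 15 characters in each block.

zzzzzzzzzttttttttttwwwwwwwwwwwwwww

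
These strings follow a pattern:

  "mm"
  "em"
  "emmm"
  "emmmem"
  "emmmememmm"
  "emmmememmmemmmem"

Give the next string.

emmmememmmemmmememmmememmm

From term 3 onward, concatenate the last term with the second-to-last: em·mm = emmm, emmm·em = emmmem, …
The next term joins emmmememmmemmmem and emmmememmm.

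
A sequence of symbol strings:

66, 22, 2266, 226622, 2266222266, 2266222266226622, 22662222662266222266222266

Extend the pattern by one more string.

226622226622662222662222662266222266226622

From term 3 onward, concatenate the last term with the second-to-last: 22·66 = 2266, 2266·22 = 226622, …
So term 8 is 22662222662266222266222266·2266222266226622.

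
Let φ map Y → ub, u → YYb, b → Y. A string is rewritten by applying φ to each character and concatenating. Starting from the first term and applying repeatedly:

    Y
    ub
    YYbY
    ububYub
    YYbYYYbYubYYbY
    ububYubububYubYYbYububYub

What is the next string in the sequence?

φ(ububYubububYubYYbYububYub) expands symbol-by-symbol to YYb Y YYb Y ub YYb Y YYb Y YYb Y ub YYb Y ub ub Y ub YYb Y YYb Y ub YYb Y; joining the 25 pieces gives the next term.

YYbYYYbYubYYbYYYbYYYbYubYYbYububYubYYbYYYbYubYYbY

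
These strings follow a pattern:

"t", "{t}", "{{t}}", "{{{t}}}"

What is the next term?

s(k+1) = {·s(k)·}, so each term gains { as a prefix and } as a suffix.
Applying this once more to {{{t}}}:

{{{{t}}}}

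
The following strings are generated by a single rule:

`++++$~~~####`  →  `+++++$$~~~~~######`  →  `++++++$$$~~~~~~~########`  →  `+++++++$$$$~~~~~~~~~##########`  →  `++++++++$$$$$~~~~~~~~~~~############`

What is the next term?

The n-th term is n+3 +'s then n $'s then 2n+1 ~'s then 2n+2 #'s (n = 1, 2, …).
For the next term, n = 6, so the run lengths are 9, 6, 13, 14.

+++++++++$$$$$$~~~~~~~~~~~~~##############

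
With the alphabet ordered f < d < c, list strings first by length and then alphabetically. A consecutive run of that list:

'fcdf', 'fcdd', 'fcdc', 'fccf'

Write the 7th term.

dfff

Advancing 3 positions from fccf through fccf → fccd → fccc reaches term 7.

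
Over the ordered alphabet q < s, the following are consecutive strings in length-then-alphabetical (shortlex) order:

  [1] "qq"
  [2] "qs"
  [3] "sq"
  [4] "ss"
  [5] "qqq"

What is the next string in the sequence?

The successor of qqq increments the rightmost position that isn't already s and resets every position after it to q.

qqs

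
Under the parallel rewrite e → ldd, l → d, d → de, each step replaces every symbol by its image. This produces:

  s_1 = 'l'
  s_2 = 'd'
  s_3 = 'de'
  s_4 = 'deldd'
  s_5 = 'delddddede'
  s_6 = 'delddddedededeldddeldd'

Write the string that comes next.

Rewriting the 22 symbols of delddddedededeldddeldd one by one yields de ldd d de de de de ldd de ldd de ldd de ldd d de de de ldd d de de; concatenated:

delddddedededeldddeldddeldddelddddededelddddede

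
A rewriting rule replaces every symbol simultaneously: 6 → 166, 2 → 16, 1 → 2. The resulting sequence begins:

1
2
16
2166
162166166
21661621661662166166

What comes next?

162166166216616216616621661661621661662166166

φ(21661621661662166166) expands symbol-by-symbol to 16 2 166 166 2 166 16 2 166 166 2 166 166 16 2 166 166 2 166 166; joining the 20 pieces gives the next term.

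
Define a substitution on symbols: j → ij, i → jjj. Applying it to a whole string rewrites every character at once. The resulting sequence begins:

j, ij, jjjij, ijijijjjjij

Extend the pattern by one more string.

jjjijjjjijjjjijijijijjjjij

Expanding ijijijjjjij: i→jjj, j→ij, i→jjj, j→ij, i→jjj, j→ij, j→ij, j→ij, j→ij, i→jjj, j→ij. Concatenated: jjj ij jjj ij jjj ij ij ij ij jjj ij.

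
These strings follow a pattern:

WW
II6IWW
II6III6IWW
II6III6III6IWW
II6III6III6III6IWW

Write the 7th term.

II6III6III6III6III6III6IWW

Every step adds II6I at the front: s(k+1) = II6I·s(k).
From II6III6III6III6IWW, 2 further steps: II6III6III6III6IWW → II6III6III6III6III6IWW → (answer).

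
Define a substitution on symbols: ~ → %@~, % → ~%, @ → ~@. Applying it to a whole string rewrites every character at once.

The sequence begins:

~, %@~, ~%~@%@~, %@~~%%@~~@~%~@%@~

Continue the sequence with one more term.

Rewriting the 17 symbols of %@~~%%@~~@~%~@%@~ one by one yields ~% ~@ %@~ %@~ ~% ~% ~@ %@~ %@~ ~@ %@~ ~% %@~ ~@ ~% ~@ %@~; concatenated:

~%~@%@~%@~~%~%~@%@~%@~~@%@~~%%@~~@~%~@%@~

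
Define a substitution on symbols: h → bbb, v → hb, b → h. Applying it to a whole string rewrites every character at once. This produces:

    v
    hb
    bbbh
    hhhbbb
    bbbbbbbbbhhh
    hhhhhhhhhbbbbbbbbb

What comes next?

φ(hhhhhhhhhbbbbbbbbb) expands symbol-by-symbol to bbb bbb bbb bbb bbb bbb bbb bbb bbb h h h h h h h h h; joining the 18 pieces gives the next term.

bbbbbbbbbbbbbbbbbbbbbbbbbbbhhhhhhhhh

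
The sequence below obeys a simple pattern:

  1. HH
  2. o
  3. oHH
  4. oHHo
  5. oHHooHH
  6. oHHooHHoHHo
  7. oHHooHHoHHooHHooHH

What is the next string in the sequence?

From term 3 onward, concatenate the last term with the second-to-last: o·HH = oHH, oHH·o = oHHo, …
Continuing: oHHooHHoHHooHHooHH · oHHooHHoHHo gives term 8.

oHHooHHoHHooHHooHHoHHooHHoHHo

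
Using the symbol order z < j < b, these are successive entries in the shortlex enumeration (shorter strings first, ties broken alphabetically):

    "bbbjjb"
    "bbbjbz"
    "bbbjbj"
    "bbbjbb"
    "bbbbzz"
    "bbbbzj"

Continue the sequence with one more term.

Find the rightmost character of bbbbzj below b, bump it to the next letter, and reset everything to its right to z.

bbbbzb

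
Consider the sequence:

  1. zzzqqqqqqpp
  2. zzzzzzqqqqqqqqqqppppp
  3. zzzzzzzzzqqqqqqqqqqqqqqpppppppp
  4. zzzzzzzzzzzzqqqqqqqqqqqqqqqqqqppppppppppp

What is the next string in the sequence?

Each string has the form z^{3n} q^{4n+2} p^{3n-1} (n = 1, 2, …).
For the next term, n = 5, so the run lengths are 15, 22, 14.

zzzzzzzzzzzzzzzqqqqqqqqqqqqqqqqqqqqqqpppppppppppppp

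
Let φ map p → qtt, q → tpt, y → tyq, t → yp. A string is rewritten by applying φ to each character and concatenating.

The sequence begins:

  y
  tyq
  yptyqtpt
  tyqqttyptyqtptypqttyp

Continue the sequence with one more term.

yptyqtpttptypyptyqqttyptyqtptypqttyptyqqtttptypyptyqqtt

Applying the rule to each of the 21 symbols of tyqqttyptyqtptypqttyp gives the pieces yp tyq tpt tpt yp yp tyq qtt yp tyq tpt yp qtt yp tyq qtt tpt yp yp tyq qtt, which concatenate to the answer.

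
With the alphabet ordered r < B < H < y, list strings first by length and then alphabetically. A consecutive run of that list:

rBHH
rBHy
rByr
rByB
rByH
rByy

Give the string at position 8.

rHrB

Stepping forward 2 times from rByy: rByy → rHrr, then the target.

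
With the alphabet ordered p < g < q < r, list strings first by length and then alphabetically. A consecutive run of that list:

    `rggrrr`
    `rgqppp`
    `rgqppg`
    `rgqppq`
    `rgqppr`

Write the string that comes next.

rgqpgp

Treat rgqppr as a base-4 numeral over the given alphabet and add one, carrying through any trailing r's.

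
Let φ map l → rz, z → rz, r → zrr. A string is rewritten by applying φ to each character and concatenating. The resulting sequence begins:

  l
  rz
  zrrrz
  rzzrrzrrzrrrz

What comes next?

Rewriting the 13 symbols of rzzrrzrrzrrrz one by one yields zrr rz rz zrr zrr rz zrr zrr rz zrr zrr zrr rz; concatenated:

zrrrzrzzrrzrrrzzrrzrrrzzrrzrrzrrrz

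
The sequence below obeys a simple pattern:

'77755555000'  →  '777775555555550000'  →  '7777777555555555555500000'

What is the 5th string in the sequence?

777777777775555555555555555555550000000

Each string has the form 7^{2n+1} 5^{4n+1} 0^{n+2} (n = 1, 2, …).
Setting n = 5 gives 11, 21, 7 characters in each block.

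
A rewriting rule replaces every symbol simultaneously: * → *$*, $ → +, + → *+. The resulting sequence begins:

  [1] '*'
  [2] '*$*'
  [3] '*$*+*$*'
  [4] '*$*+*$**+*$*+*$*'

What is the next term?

Replace each of the 16 characters of *$*+*$**+*$*+*$* in place — *$* + *$* *+ *$* + *$* *$* *+ *$* + *$* *+ *$* + *$* — and concatenate.

*$*+*$**+*$*+*$**$**+*$*+*$**+*$*+*$*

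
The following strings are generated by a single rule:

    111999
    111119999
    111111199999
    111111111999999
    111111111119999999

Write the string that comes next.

111111111111199999999

The n-th term is 2n+1 1's then n+2 9's (n = 1, 2, …).
For the next term, n = 6, so the run lengths are 13, 8.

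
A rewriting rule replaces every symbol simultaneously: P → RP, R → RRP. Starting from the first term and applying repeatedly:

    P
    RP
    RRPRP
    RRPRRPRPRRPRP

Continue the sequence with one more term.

Rewriting the 13 symbols of RRPRRPRPRRPRP one by one yields RRP RRP RP RRP RRP RP RRP RP RRP RRP RP RRP RP; concatenated:

RRPRRPRPRRPRRPRPRRPRPRRPRRPRPRRPRP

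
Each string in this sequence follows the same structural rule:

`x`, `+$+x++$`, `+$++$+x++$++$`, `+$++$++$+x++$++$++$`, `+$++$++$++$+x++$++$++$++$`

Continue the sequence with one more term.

+$++$++$++$++$+x++$++$++$++$++$

Every step adds +$+ to the front and ++$ to the end of the previous string.
One more step from +$++$++$++$+x++$++$++$++$ gives the answer.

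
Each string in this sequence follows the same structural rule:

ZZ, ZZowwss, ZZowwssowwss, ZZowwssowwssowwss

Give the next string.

Each term is the previous one with owwss appended.
Applying this once more to ZZowwssowwssowwss:

ZZowwssowwssowwssowwss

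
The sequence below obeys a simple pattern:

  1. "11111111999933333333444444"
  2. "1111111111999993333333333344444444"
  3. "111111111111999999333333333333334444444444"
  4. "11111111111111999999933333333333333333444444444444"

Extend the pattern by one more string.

The n-th term is 2n+2 1's then n+1 9's then 3n-1 3's then 2n 4's, where the shown terms are n = 3, 4, 5, 6.
Setting n = 7 gives 16, 8, 20, 14 characters in each block.

1111111111111111999999993333333333333333333344444444444444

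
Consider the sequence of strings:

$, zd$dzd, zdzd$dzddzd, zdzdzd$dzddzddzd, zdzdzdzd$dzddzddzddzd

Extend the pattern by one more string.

zdzdzdzdzd$dzddzddzddzddzd

Every step adds zd to the front and dzd to the end of the previous string.
One more step from zdzdzdzd$dzddzddzddzd gives the answer.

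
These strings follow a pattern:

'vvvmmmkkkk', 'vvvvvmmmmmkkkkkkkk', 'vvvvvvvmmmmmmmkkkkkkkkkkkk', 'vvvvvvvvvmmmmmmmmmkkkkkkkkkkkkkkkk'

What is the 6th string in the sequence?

vvvvvvvvvvvvvmmmmmmmmmmmmmkkkkkkkkkkkkkkkkkkkkkkkk

Term n consists of 2n+1 v's, followed by 2n+1 m's, followed by 4n k's (n = 1, 2, …).
At n = 6 the blocks have lengths 13, 13, 24.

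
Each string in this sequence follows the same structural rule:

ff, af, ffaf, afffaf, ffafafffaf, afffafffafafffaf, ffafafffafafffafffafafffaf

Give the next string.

afffafffafafffafffafafffafafffafffafafffaf

This is a Fibonacci-style word recurrence s(k) = s(k−2)·s(k−1): e.g. ff·af = ffaf.
The next term joins afffafffafafffaf and ffafafffafafffafffafafffaf.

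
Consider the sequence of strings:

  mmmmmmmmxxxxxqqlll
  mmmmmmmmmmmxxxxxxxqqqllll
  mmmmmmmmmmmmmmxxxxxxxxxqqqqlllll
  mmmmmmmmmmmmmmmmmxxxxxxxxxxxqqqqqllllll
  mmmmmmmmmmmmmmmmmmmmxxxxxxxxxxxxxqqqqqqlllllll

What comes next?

mmmmmmmmmmmmmmmmmmmmmmmxxxxxxxxxxxxxxxqqqqqqqllllllll

The n-th term is 3n-1 m's then 2n-1 x's then n-1 q's then n l's, where the shown terms are n = 3, 4, 5, 6, 7.
Setting n = 8 gives 23, 15, 7, 8 characters in each block.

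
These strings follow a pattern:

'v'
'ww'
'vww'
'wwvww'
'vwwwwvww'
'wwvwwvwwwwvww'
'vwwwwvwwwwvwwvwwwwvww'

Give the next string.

Each term (from the third on) is the two preceding terms concatenated in order: term 3 = v·ww = vww.
Continuing: wwvwwvwwwwvww · vwwwwvwwwwvwwvwwwwvww gives term 8.

wwvwwvwwwwvwwvwwwwvwwwwvwwvwwwwvww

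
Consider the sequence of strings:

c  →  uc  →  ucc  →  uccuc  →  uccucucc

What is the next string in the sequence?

From term 3 onward, concatenate the last term with the second-to-last: uc·c = ucc, ucc·uc = uccuc, …
Continuing: uccucucc · uccuc gives term 6.

uccucuccuccuc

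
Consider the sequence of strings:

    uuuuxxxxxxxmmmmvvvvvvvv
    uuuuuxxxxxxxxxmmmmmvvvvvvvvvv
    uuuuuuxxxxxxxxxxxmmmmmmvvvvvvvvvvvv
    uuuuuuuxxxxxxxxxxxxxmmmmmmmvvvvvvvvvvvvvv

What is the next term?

uuuuuuuuxxxxxxxxxxxxxxxmmmmmmmmvvvvvvvvvvvvvvvv

The n-th term is n+1 u's then 2n+1 x's then n+1 m's then 2n+2 v's, where the shown terms are n = 3, 4, 5, 6.
At n = 7 the blocks have lengths 8, 15, 8, 16.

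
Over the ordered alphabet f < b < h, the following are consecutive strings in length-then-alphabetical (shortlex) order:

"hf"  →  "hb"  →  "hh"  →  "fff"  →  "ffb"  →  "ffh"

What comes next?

The successor of ffh increments the rightmost position that isn't already h and resets every position after it to f.

fbf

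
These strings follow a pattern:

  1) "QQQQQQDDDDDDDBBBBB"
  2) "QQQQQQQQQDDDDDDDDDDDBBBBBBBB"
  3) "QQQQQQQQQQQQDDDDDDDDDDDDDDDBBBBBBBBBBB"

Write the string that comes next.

The n-th term is 3n Q's then 4n-1 D's then 3n-1 B's, where the shown terms are n = 2, 3, 4.
Setting n = 5 gives 15, 19, 14 characters in each block.

QQQQQQQQQQQQQQQDDDDDDDDDDDDDDDDDDDBBBBBBBBBBBBBB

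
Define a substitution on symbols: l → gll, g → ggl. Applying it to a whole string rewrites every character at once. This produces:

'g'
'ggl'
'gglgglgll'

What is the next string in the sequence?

Expanding gglgglgll: g→ggl, g→ggl, l→gll, g→ggl, g→ggl, l→gll, g→ggl, l→gll, l→gll. Concatenated: ggl ggl gll ggl ggl gll ggl gll gll.

gglgglgllgglgglgllgglgllgll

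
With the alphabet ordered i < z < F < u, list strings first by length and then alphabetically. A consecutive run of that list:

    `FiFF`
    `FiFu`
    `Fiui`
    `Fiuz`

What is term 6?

Advancing 2 positions from Fiuz through Fiuz → FiuF reaches term 6.

Fiuu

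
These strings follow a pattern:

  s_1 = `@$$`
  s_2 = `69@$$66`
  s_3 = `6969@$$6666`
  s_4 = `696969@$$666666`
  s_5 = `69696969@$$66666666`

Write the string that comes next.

Every step adds 69 to the front and 66 to the end of the previous string.
One more step from 69696969@$$66666666 gives the answer.

6969696969@$$6666666666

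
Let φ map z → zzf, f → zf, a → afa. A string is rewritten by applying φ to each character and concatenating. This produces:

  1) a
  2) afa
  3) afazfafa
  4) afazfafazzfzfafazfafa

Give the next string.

φ(afazfafazzfzfafazfafa) expands symbol-by-symbol to afa zf afa zzf zf afa zf afa zzf zzf zf zzf zf afa zf afa zzf zf afa zf afa; joining the 21 pieces gives the next term.

afazfafazzfzfafazfafazzfzzfzfzzfzfafazfafazzfzfafazfafa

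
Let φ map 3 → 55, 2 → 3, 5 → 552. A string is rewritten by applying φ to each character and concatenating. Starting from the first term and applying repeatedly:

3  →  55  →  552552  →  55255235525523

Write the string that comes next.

55255235525523555525523552552355

Applying the rule to each of the 14 symbols of 55255235525523 gives the pieces 552 552 3 552 552 3 55 552 552 3 552 552 3 55, which concatenate to the answer.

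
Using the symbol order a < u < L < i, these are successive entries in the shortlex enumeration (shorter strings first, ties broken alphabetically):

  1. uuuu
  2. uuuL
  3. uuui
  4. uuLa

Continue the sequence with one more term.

uuLu

Find the rightmost character of uuLa below i, bump it to the next letter, and reset everything to its right to a.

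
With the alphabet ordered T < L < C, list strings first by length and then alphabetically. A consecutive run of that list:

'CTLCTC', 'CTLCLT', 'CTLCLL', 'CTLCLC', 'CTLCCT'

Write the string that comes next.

The successor of CTLCCT increments the rightmost position that isn't already C and resets every position after it to T.

CTLCCL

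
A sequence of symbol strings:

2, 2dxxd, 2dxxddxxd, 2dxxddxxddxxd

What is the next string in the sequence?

The strings grow by a fixed suffix dxxd each time.
Applying this once more to 2dxxddxxddxxd:

2dxxddxxddxxddxxd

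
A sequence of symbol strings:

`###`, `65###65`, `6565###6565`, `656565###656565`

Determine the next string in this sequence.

65656565###65656565

s(k+1) = 65·s(k)·65, so each term gains 65 as a prefix and 65 as a suffix.
So the next term is 65·656565###656565·65.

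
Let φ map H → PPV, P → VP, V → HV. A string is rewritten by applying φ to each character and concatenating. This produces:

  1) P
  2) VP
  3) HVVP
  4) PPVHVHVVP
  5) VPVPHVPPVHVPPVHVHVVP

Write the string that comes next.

HVVPHVVPPPVHVVPVPHVPPVHVVPVPHVPPVHVPPVHVHVVP

Applying the rule to each of the 20 symbols of VPVPHVPPVHVPPVHVHVVP gives the pieces HV VP HV VP PPV HV VP VP HV PPV HV VP VP HV PPV HV PPV HV HV VP, which concatenate to the answer.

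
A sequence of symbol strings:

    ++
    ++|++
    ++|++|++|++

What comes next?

s(k+1) = s(k)·|·s(k) — each term doubles the last with '|' between the halves.
So the next term is two copies of ++|++|++|++ with '|' between the halves.

++|++|++|++|++|++|++|++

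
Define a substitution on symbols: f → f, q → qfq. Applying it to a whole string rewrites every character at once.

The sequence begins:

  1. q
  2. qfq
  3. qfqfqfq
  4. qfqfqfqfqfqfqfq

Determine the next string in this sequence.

Applying the rule to each of the 15 symbols of qfqfqfqfqfqfqfq gives the pieces qfq f qfq f qfq f qfq f qfq f qfq f qfq f qfq, which concatenate to the answer.

qfqfqfqfqfqfqfqfqfqfqfqfqfqfqfq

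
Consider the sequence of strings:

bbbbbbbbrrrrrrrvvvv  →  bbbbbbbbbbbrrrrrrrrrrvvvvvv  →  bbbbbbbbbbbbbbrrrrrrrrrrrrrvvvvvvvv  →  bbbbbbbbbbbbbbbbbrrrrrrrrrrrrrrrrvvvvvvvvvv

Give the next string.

bbbbbbbbbbbbbbbbbbbbrrrrrrrrrrrrrrrrrrrvvvvvvvvvvvv

Each string has the form b^{3n-1} r^{3n-2} v^{2n-2}, where the shown terms are n = 3, 4, 5, 6.
For the next term, n = 7, so the run lengths are 20, 19, 12.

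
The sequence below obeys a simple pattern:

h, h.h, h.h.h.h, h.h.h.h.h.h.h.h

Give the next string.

h.h.h.h.h.h.h.h.h.h.h.h.h.h.h.h

s(k+1) = s(k)·.·s(k) — each term doubles the last with '.' between the halves.
So the next term is two copies of h.h.h.h.h.h.h.h with '.' between the halves.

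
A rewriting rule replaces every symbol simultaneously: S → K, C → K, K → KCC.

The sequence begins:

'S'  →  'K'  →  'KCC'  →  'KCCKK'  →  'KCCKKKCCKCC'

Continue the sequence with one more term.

Rewriting each symbol of KCCKKKCCKCC: K→KCC, C→K, C→K, K→KCC, K→KCC, K→KCC, C→K, C→K, K→KCC, C→K, C→K, which concatenates to KCC K K KCC KCC KCC K K KCC K K.

KCCKKKCCKCCKCCKKKCCKK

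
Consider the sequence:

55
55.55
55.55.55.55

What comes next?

s(k+1) = s(k)·.·s(k) — each term doubles the last with '.' between the halves.
Doubling 55.55.55.55 with '.' between the halves:

55.55.55.55.55.55.55.55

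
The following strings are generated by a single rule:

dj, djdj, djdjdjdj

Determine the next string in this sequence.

Every step duplicates the string.
One more doubling of djdjdjdj gives the answer.

djdjdjdjdjdjdjdj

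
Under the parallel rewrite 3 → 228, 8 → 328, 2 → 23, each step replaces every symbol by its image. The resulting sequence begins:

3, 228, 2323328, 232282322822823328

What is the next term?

23228232332823228232332823233282322822823328

Applying the rule to each of the 18 symbols of 232282322822823328 gives the pieces 23 228 23 23 328 23 228 23 23 328 23 23 328 23 228 228 23 328, which concatenate to the answer.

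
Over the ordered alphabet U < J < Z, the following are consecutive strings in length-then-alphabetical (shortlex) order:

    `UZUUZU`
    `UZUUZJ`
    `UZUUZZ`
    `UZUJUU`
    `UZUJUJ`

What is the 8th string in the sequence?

Advancing 3 positions from UZUJUJ through UZUJUJ → UZUJUZ → UZUJJU reaches term 8.

UZUJJJ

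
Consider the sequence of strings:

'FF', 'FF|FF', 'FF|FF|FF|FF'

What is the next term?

Every step duplicates the string with '|' between the halves.
Doubling FF|FF|FF|FF with '|' between the halves:

FF|FF|FF|FF|FF|FF|FF|FF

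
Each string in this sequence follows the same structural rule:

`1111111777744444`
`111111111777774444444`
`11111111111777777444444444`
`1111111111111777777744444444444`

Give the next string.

The n-th term is 2n+1 1's then n+1 7's then 2n-1 4's, where the shown terms are n = 3, 4, 5, 6.
Setting n = 7 gives 15, 8, 13 characters in each block.

111111111111111777777774444444444444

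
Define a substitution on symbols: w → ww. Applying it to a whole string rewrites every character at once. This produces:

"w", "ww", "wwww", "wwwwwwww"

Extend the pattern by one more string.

Rewriting each symbol of wwwwwwww: w→ww, w→ww, w→ww, w→ww, w→ww, w→ww, w→ww, w→ww, which concatenates to ww ww ww ww ww ww ww ww.

wwwwwwwwwwwwwwww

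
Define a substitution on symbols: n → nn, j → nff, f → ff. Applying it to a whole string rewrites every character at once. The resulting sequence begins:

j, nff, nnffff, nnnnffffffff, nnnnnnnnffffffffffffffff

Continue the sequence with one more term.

Rewriting the 24 symbols of nnnnnnnnffffffffffffffff one by one yields nn nn nn nn nn nn nn nn ff ff ff ff ff ff ff ff ff ff ff ff ff ff ff ff; concatenated:

nnnnnnnnnnnnnnnnffffffffffffffffffffffffffffffff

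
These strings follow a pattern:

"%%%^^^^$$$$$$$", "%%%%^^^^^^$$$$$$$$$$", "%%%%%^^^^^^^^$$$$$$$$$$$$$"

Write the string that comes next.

%%%%%%^^^^^^^^^^$$$$$$$$$$$$$$$$

Term n consists of n+1 %'s, followed by 2n ^'s, followed by 3n+1 $'s, where the shown terms are n = 2, 3, 4.
At n = 5 the blocks have lengths 6, 10, 16.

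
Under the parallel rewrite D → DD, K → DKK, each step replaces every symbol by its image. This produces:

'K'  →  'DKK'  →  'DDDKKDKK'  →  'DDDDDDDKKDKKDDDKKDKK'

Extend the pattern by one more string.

Rewriting the 20 symbols of DDDDDDDKKDKKDDDKKDKK one by one yields DD DD DD DD DD DD DD DKK DKK DD DKK DKK DD DD DD DKK DKK DD DKK DKK; concatenated:

DDDDDDDDDDDDDDDKKDKKDDDKKDKKDDDDDDDKKDKKDDDKKDKK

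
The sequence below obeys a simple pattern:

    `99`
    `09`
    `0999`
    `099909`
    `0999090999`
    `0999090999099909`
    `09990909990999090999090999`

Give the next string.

099909099909990909990909990999090999099909

Each term (from the third on) is the previous term followed by the one before it: term 3 = 09·99 = 0999.
So term 8 is 09990909990999090999090999·0999090999099909.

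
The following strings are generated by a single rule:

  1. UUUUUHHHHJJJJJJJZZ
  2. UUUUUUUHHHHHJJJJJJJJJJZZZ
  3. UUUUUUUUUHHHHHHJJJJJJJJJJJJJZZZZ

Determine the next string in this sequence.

Term n consists of 2n+1 U's, followed by n+2 H's, followed by 3n+1 J's, followed by n Z's, where the shown terms are n = 2, 3, 4.
For the next term, n = 5, so the run lengths are 11, 7, 16, 5.

UUUUUUUUUUUHHHHHHHJJJJJJJJJJJJJJJJZZZZZ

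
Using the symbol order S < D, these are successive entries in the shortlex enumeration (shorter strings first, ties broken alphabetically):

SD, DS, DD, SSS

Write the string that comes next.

The successor of SSS increments the rightmost position that isn't already D and resets every position after it to S.

SSD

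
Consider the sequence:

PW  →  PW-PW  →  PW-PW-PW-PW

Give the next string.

Every step duplicates the string with '-' between the halves.
One more doubling of PW-PW-PW-PW gives the answer.

PW-PW-PW-PW-PW-PW-PW-PW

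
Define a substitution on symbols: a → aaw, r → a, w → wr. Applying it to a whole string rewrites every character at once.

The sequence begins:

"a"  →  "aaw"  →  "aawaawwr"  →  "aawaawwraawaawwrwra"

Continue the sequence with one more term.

aawaawwraawaawwrwraaawaawwraawaawwrwrawraaaw

Replace each of the 19 characters of aawaawwraawaawwrwra in place — aaw aaw wr aaw aaw wr wr a aaw aaw wr aaw aaw wr wr a wr a aaw — and concatenate.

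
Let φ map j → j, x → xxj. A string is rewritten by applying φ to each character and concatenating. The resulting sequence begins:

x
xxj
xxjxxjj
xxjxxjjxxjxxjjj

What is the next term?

Rewriting the 15 symbols of xxjxxjjxxjxxjjj one by one yields xxj xxj j xxj xxj j j xxj xxj j xxj xxj j j j; concatenated:

xxjxxjjxxjxxjjjxxjxxjjxxjxxjjjj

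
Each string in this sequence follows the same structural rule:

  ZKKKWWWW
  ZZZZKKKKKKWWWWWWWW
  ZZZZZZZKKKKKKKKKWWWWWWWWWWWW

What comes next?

Reading off run lengths: Z runs 1, 4, 7; K runs 3, 6, 9; W runs 4, 8, 12 — each is linear in n (n = 1, 2, …).
Setting n = 4 gives 10, 12, 16 characters in each block.

ZZZZZZZZZZKKKKKKKKKKKKWWWWWWWWWWWWWWWW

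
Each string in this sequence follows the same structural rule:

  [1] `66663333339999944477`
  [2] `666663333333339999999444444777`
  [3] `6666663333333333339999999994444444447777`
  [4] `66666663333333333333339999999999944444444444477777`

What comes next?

Reading off run lengths: 6 runs 4, 5, 6, 7; 3 runs 6, 9, 12, 15; 9 runs 5, 7, 9, 11; 4 runs 3, 6, 9, 12; 7 runs 2, 3, 4, 5 — each is linear in n (n = 1, 2, …).
For the next term, n = 5, so the run lengths are 8, 18, 13, 15, 6.

666666663333333333333333339999999999999444444444444444777777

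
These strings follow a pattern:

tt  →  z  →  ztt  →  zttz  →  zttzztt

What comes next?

zttzzttzttz

This is a Fibonacci-style word recurrence s(k) = s(k−1)·s(k−2): e.g. z·tt = ztt.
The next term joins zttzztt and zttz.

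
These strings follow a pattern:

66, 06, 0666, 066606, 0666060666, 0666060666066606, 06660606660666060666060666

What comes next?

066606066606660606660606660666060666066606

This is a Fibonacci-style word recurrence s(k) = s(k−1)·s(k−2): e.g. 06·66 = 0666.
So term 8 is 06660606660666060666060666·0666060666066606.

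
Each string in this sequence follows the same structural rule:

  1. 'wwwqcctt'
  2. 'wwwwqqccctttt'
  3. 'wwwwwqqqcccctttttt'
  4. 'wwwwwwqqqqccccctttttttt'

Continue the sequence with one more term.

Reading off run lengths: w runs 3, 4, 5, 6; q runs 1, 2, 3, 4; c runs 2, 3, 4, 5; t runs 2, 4, 6, 8 — each is linear in n (n = 1, 2, …).
For the next term, n = 5, so the run lengths are 7, 5, 6, 10.

wwwwwwwqqqqqcccccctttttttttt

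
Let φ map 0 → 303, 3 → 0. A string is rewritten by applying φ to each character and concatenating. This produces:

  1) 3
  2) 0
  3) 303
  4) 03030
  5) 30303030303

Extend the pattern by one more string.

030303030303030303030

Apply φ to 30303030303 symbol by symbol: 3→0, 0→303, 3→0, 0→303, 3→0, 0→303, 3→0, 0→303, 3→0, 0→303, 3→0; joined: 0 303 0 303 0 303 0 303 0 303 0.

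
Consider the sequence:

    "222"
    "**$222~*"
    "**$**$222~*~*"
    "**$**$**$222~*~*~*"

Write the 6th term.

s(k+1) = **$·s(k)·~*, so each term gains **$ as a prefix and ~* as a suffix.
From **$**$**$222~*~*~*, 2 further steps: **$**$**$222~*~*~* → **$**$**$**$222~*~*~*~* → (answer).

**$**$**$**$**$222~*~*~*~*~*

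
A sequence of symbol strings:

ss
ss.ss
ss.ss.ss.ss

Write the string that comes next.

s(k+1) = s(k)·.·s(k) — each term doubles the last with '.' between the halves.
So the next term is two copies of ss.ss.ss.ss with '.' between the halves.

ss.ss.ss.ss.ss.ss.ss.ss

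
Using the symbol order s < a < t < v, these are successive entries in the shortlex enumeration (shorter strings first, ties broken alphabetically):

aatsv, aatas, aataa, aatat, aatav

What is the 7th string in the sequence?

aatta

Advancing 2 positions from aatav through aatav → aatts reaches term 7.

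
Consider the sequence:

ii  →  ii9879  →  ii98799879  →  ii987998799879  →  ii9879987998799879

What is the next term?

ii98799879987998799879

Every step adds 9879 to the end: s(k+1) = s(k)·9879.
One more step from ii9879987998799879 gives the answer.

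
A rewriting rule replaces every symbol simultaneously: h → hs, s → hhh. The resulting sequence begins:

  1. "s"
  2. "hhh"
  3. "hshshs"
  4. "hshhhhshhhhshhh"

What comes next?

Applying the rule to each of the 15 symbols of hshhhhshhhhshhh gives the pieces hs hhh hs hs hs hs hhh hs hs hs hs hhh hs hs hs, which concatenate to the answer.

hshhhhshshshshhhhshshshshhhhshshs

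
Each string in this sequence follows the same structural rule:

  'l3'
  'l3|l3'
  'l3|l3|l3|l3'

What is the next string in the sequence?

Every step duplicates the string with '|' between the halves.
Doubling l3|l3|l3|l3 with '|' between the halves:

l3|l3|l3|l3|l3|l3|l3|l3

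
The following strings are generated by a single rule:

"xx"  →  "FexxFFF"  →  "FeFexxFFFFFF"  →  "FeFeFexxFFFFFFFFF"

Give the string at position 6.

Every step adds Fe to the front and FFF to the end of the previous string.
From FeFeFexxFFFFFFFFF, 2 further steps: FeFeFexxFFFFFFFFF → FeFeFeFexxFFFFFFFFFFFF → (answer).

FeFeFeFeFexxFFFFFFFFFFFFFFF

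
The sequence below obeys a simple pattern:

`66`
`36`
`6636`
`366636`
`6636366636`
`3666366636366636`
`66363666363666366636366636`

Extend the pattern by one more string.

From term 3 onward, concatenate the second-to-last term with the last: 66·36 = 6636, 36·6636 = 366636, …
Continuing: 3666366636366636 · 66363666363666366636366636 gives term 8.

366636663636663666363666363666366636366636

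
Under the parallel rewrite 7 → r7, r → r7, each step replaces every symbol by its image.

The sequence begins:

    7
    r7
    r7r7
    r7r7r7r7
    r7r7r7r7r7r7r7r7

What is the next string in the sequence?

Applying the rule to each of the 16 symbols of r7r7r7r7r7r7r7r7 gives the pieces r7 r7 r7 r7 r7 r7 r7 r7 r7 r7 r7 r7 r7 r7 r7 r7, which concatenate to the answer.

r7r7r7r7r7r7r7r7r7r7r7r7r7r7r7r7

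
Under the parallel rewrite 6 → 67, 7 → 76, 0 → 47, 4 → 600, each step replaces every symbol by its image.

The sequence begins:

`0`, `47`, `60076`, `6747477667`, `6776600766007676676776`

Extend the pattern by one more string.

Replace each of the 22 characters of 6776600766007676676776 in place — 67 76 76 67 67 47 47 76 67 67 47 47 76 67 76 67 67 76 67 76 76 67 — and concatenate.

67767667674747766767474776677667677667767667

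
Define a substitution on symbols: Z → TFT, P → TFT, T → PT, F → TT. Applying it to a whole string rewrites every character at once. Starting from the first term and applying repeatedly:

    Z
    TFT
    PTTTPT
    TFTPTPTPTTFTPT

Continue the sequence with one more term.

Rewriting the 14 symbols of TFTPTPTPTTFTPT one by one yields PT TT PT TFT PT TFT PT TFT PT PT TT PT TFT PT; concatenated:

PTTTPTTFTPTTFTPTTFTPTPTTTPTTFTPT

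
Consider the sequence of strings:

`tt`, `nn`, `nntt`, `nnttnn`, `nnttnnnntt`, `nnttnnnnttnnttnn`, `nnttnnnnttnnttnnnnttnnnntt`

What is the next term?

From term 3 onward, concatenate the last term with the second-to-last: nn·tt = nntt, nntt·nn = nnttnn, …
The next term joins nnttnnnnttnnttnnnnttnnnntt and nnttnnnnttnnttnn.

nnttnnnnttnnttnnnnttnnnnttnnttnnnnttnnttnn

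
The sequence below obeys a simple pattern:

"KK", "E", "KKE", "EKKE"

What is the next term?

This is a Fibonacci-style word recurrence s(k) = s(k−2)·s(k−1): e.g. KK·E = KKE.
Continuing: KKE · EKKE gives term 5.

KKEEKKE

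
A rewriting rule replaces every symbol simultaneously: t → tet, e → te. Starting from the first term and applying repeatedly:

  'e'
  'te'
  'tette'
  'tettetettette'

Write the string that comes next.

Applying the rule to each of the 13 symbols of tettetettette gives the pieces tet te tet tet te tet te tet tet te tet tet te, which concatenate to the answer.

tettetettettetettetettettetettette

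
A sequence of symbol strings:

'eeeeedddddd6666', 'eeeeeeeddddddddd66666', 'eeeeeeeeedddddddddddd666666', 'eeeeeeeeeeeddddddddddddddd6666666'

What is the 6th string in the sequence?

eeeeeeeeeeeeeeeddddddddddddddddddddd666666666

Each string has the form e^{2n+1} d^{3n} 6^{n+2}, where the shown terms are n = 2, 3, 4, 5.
At n = 7 the blocks have lengths 15, 21, 9.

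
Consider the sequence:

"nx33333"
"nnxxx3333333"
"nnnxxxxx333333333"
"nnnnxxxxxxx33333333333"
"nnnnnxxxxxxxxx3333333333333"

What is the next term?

Each string has the form n^{n} x^{2n-1} 3^{2n+3} (n = 1, 2, …).
At n = 6 the blocks have lengths 6, 11, 15.

nnnnnnxxxxxxxxxxx333333333333333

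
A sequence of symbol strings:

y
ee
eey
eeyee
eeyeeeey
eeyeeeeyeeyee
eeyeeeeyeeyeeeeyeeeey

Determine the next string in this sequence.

eeyeeeeyeeyeeeeyeeeeyeeyeeeeyeeyee

Each term (from the third on) is the previous term followed by the one before it: term 3 = ee·y = eey.
So term 8 is eeyeeeeyeeyeeeeyeeeey·eeyeeeeyeeyee.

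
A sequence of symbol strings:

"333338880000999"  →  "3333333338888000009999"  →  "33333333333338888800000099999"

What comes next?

The n-th term is 4n+1 3's then n+2 8's then n+3 0's then n+2 9's (n = 1, 2, …).
Setting n = 4 gives 17, 6, 7, 6 characters in each block.

333333333333333338888880000000999999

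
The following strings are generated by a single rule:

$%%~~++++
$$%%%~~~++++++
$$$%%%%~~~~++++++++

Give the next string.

$$$$%%%%%~~~~~++++++++++

The n-th term is n-1 $'s then n %'s then n ~'s then 2n +'s, where the shown terms are n = 2, 3, 4.
At n = 5 the blocks have lengths 4, 5, 5, 10.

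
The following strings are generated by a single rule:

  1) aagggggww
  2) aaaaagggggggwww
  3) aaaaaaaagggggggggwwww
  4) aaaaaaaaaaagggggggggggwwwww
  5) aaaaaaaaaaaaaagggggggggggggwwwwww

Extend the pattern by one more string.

Each string has the form a^{3n-1} g^{2n+3} w^{n+1} (n = 1, 2, …).
At n = 6 the blocks have lengths 17, 15, 7.

aaaaaaaaaaaaaaaaagggggggggggggggwwwwwww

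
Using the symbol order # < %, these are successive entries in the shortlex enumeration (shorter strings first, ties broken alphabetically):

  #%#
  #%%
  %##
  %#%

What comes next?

%%#

Find the rightmost character of %#% below %, bump it to the next letter, and reset everything to its right to #.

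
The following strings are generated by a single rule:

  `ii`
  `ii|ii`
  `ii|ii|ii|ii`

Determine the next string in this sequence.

Each string is two copies of the previous one joined by '|'.
So the next term is two copies of ii|ii|ii|ii with '|' between the halves.

ii|ii|ii|ii|ii|ii|ii|ii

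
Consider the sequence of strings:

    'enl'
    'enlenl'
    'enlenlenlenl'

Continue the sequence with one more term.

enlenlenlenlenlenlenlenl

Each string is two copies of the previous one concatenated.
So the next term is two copies of enlenlenlenl.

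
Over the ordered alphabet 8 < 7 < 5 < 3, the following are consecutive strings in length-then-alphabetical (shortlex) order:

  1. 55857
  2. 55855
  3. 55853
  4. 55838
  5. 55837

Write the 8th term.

55788

Advancing 3 positions from 55837 through 55837 → 55835 → 55833 reaches term 8.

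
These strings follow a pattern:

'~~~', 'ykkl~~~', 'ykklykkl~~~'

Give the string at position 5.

ykklykklykklykkl~~~

The strings grow by a fixed prefix ykkl each time.
From ykklykkl~~~, 2 further steps: ykklykkl~~~ → ykklykklykkl~~~ → (answer).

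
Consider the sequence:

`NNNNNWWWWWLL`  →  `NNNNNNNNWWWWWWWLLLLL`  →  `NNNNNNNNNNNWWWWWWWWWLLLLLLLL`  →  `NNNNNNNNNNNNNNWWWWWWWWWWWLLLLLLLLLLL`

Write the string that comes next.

NNNNNNNNNNNNNNNNNWWWWWWWWWWWWWLLLLLLLLLLLLLL

The n-th term is 3n+2 N's then 2n+3 W's then 3n-1 L's (n = 1, 2, …).
Setting n = 5 gives 17, 13, 14 characters in each block.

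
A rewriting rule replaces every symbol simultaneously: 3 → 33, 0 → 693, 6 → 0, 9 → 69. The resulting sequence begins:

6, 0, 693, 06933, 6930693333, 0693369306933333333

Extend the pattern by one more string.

Replace each of the 19 characters of 0693369306933333333 in place — 693 0 69 33 33 0 69 33 693 0 69 33 33 33 33 33 33 33 33 — and concatenate.

6930693333069336930693333333333333333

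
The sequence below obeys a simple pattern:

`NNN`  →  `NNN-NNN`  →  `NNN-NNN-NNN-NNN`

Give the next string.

Every step duplicates the string with '-' between the halves.
One more doubling of NNN-NNN-NNN-NNN gives the answer.

NNN-NNN-NNN-NNN-NNN-NNN-NNN-NNN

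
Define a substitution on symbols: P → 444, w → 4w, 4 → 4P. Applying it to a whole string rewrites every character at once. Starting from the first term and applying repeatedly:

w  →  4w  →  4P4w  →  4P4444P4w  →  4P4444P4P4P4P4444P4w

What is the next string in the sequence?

Rewriting the 20 symbols of 4P4444P4P4P4P4444P4w one by one yields 4P 444 4P 4P 4P 4P 444 4P 444 4P 444 4P 444 4P 4P 4P 4P 444 4P 4w; concatenated:

4P4444P4P4P4P4444P4444P4444P4444P4P4P4P4444P4w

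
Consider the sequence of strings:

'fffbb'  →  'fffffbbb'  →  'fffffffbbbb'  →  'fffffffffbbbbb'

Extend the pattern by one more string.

fffffffffffbbbbbb

The n-th term is 2n+1 f's then n+1 b's (n = 1, 2, …).
Setting n = 5 gives 11, 6 characters in each block.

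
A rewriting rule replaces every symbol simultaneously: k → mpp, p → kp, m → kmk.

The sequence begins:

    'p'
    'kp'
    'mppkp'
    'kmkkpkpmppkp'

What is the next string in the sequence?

mppkmkmppmppkpmppkpkmkkpkpmppkp

Apply φ to kmkkpkpmppkp symbol by symbol: k→mpp, m→kmk, k→mpp, k→mpp, p→kp, k→mpp, p→kp, m→kmk, p→kp, p→kp, k→mpp, p→kp; joined: mpp kmk mpp mpp kp mpp kp kmk kp kp mpp kp.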